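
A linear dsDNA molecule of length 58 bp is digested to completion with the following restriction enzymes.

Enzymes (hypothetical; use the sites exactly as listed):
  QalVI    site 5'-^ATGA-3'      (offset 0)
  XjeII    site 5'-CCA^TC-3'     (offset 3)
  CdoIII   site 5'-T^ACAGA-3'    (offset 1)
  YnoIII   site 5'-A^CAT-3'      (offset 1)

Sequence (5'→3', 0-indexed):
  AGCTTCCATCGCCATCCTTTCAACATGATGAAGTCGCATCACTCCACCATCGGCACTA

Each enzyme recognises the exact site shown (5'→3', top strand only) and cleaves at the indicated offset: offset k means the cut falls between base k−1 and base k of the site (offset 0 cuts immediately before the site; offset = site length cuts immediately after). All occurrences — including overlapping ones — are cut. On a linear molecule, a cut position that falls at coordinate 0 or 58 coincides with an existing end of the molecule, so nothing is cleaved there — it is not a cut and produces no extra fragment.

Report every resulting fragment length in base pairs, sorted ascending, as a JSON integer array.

[1,3,6,8,9,9,22]

Site scan:
  QalVI ATGA/0: at [24, 27] ⇒ [24, 27]
  XjeII CCATC/3: at [5, 11, 46] ⇒ [8, 14, 49]
  CdoIII (TACAGA, off=1): no sites
  YnoIII ACAT/1: at [22] ⇒ [23]

Pooled cuts: [8, 14, 23, 24, 27, 49]

Fragments:
  [0,8): 8 bp
  [8,14): 6 bp
  [14,23): 9 bp
  [23,24): 1 bp
  [24,27): 3 bp
  [27,49): 22 bp
  [49,58): 9 bp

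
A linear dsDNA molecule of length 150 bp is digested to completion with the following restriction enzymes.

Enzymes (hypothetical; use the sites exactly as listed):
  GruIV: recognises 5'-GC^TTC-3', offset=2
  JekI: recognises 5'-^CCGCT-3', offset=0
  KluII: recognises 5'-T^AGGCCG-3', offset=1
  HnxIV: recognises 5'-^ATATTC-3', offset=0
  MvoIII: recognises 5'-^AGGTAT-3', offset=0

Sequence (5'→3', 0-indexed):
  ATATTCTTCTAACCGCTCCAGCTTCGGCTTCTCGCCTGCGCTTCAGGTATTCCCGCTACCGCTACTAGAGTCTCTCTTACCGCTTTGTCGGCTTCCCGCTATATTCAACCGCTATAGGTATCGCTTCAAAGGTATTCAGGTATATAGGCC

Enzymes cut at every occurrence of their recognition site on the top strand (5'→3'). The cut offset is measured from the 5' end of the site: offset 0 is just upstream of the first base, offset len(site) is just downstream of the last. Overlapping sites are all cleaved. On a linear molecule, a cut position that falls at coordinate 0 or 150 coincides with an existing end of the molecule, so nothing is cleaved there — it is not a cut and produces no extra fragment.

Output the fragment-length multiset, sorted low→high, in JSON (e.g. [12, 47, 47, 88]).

[3,3,5,5,6,6,7,8,8,8,9,10,12,13,13,13,21]

Scan for sites:
  GruIV GCTTC/2: at [20, 26, 39, 90, 122] ⇒ [22, 28, 41, 92, 124]
  JekI CCGCT/0: at [12, 52, 58, 79, 95, 108] ⇒ [12, 52, 58, 79, 95, 108]
  KluII (TAGGCCG, off=1): no sites
  HnxIV ATATTC/0: at [0, 100] ⇒ [100] (position 0 is a terminus of the linear molecule — no cut)
  MvoIII AGGTAT/0: at [44, 115, 129, 137] ⇒ [44, 115, 129, 137]

Pooled cuts: [12, 22, 28, 41, 44, 52, 58, 79, 92, 95, 100, 108, 115, 124, 129, 137]

Fragments:
  [0,12): 12 bp
  [12,22): 10 bp
  [22,28): 6 bp
  [28,41): 13 bp
  [41,44): 3 bp
  [44,52): 8 bp
  [52,58): 6 bp
  [58,79): 21 bp
  [79,92): 13 bp
  [92,95): 3 bp
  [95,100): 5 bp
  [100,108): 8 bp
  [108,115): 7 bp
  [115,124): 9 bp
  [124,129): 5 bp
  [129,137): 8 bp
  [137,150): 13 bp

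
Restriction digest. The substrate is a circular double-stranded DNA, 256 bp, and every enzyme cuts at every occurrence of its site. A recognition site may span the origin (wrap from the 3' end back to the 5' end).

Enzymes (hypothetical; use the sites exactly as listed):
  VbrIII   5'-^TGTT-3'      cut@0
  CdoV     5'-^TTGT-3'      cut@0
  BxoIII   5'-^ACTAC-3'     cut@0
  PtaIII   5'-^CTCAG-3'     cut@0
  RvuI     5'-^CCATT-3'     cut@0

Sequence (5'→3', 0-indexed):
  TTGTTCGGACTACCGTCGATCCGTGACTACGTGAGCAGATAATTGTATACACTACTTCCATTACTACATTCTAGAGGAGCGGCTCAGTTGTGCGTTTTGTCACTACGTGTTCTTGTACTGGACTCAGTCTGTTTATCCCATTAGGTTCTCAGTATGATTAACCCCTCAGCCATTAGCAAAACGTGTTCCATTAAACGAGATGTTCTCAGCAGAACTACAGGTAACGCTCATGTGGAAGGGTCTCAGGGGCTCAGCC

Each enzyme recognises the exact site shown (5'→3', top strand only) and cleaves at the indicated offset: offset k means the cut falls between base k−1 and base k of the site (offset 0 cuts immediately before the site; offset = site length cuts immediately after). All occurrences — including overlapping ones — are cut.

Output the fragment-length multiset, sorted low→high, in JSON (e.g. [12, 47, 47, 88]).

Site scan:
  VbrIII (TGTT, off=0): starts [1, 107, 129, 183, 200] → cuts [1, 107, 129, 183, 200]
  CdoV (TTGT, off=0): starts [0, 42, 87, 96, 112] → cuts [0, 42, 87, 96, 112]
  BxoIII (ACTAC, off=0): starts [8, 25, 50, 62, 101, 213] → cuts [8, 25, 50, 62, 101, 213]
  PtaIII (CTCAG, off=0): starts [82, 122, 147, 164, 204, 241, 249] → cuts [82, 122, 147, 164, 204, 241, 249]
  RvuI (CCATT, off=0): starts [57, 137, 169, 187] → cuts [57, 137, 169, 187]

Pooled cuts: [0, 1, 8, 25, 42, 50, 57, 62, 82, 87, 96, 101, 107, 112, 122, 129, 137, 147, 164, 169, 183, 187, 200, 204, 213, 241, 249]

Fragments:
  0→1: 1 bp
  1→8: 7 bp
  8→25: 17 bp
  25→42: 17 bp
  42→50: 8 bp
  50→57: 7 bp
  57→62: 5 bp
  62→82: 20 bp
  82→87: 5 bp
  87→96: 9 bp
  96→101: 5 bp
  101→107: 6 bp
  107→112: 5 bp
  112→122: 10 bp
  122→129: 7 bp
  129→137: 8 bp
  137→147: 10 bp
  147→164: 17 bp
  164→169: 5 bp
  169→183: 14 bp
  183→187: 4 bp
  187→200: 13 bp
  200→204: 4 bp
  204→213: 9 bp
  213→241: 28 bp
  241→249: 8 bp
  249→0 (wrap): 256-249+0 = 7 bp

[1,4,4,5,5,5,5,5,6,7,7,7,7,8,8,8,9,9,10,10,13,14,17,17,17,20,28]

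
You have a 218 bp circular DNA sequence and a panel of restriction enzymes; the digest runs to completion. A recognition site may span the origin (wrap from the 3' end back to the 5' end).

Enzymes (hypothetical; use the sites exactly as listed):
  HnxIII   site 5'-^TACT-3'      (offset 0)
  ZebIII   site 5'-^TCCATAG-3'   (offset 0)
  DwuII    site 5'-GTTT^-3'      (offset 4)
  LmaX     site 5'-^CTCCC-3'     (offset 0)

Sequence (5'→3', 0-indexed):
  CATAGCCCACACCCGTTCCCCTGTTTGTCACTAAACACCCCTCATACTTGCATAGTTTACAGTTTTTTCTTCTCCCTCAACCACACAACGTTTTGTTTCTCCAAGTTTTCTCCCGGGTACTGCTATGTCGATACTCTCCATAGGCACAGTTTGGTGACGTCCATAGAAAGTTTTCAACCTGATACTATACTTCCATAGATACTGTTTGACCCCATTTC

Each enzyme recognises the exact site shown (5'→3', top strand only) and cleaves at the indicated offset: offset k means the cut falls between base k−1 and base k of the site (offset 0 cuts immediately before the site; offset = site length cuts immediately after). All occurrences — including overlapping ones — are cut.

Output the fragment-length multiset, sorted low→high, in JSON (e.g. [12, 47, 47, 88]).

[1,4,5,5,5,6,7,7,8,8,8,9,9,10,14,14,14,16,18,22,28]

Scan for sites:
  HnxIII (TACT, off=0): starts [44, 117, 131, 182, 187, 199] → cuts [44, 117, 131, 182, 187, 199]
  ZebIII (TCCATAG, off=0): starts [136, 159, 191, 216] → cuts [136, 159, 191, 216]
  DwuII (GTTT, off=4): starts [22, 54, 61, 89, 94, 104, 148, 169, 203] → cuts [26, 58, 65, 93, 98, 108, 152, 173, 207]
  LmaX (CTCCC, off=0): starts [71, 109] → cuts [71, 109]

All cut coordinates (distinct, sorted): [26, 44, 58, 65, 71, 93, 98, 108, 109, 117, 131, 136, 152, 159, 173, 182, 187, 191, 199, 207, 216]

Fragments:
  26→44: 18 bp
  44→58: 14 bp
  58→65: 7 bp
  65→71: 6 bp
  71→93: 22 bp
  93→98: 5 bp
  98→108: 10 bp
  108→109: 1 bp
  109→117: 8 bp
  117→131: 14 bp
  131→136: 5 bp
  136→152: 16 bp
  152→159: 7 bp
  159→173: 14 bp
  173→182: 9 bp
  182→187: 5 bp
  187→191: 4 bp
  191→199: 8 bp
  199→207: 8 bp
  207→216: 9 bp
  216→26 (wrap): 218-216+26 = 28 bp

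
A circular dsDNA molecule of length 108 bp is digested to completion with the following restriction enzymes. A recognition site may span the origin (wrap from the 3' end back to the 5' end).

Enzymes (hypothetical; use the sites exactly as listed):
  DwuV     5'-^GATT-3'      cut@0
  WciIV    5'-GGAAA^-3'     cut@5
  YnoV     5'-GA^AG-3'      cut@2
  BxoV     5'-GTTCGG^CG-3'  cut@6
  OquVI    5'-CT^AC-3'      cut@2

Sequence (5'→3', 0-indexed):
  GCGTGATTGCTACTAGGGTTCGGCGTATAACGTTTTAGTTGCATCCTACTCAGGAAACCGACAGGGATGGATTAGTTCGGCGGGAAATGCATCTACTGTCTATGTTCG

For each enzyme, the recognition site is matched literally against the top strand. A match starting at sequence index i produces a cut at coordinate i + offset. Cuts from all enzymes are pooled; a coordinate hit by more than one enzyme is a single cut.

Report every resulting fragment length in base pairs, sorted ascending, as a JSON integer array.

[3,7,7,7,10,11,12,12,15,24]

Per-enzyme occurrences:
  DwuV GATT/0: at [4, 69] ⇒ [4, 69]
  WciIV GGAAA/5: at [52, 82] ⇒ [57, 87]
  YnoV (GAAG, off=2): no sites
  BxoV GTTCGGCG/6: at [17, 74, 103] ⇒ [1, 23, 80]
  OquVI CTAC/2: at [9, 45, 92] ⇒ [11, 47, 94]

Pooled cuts: [1, 4, 11, 23, 47, 57, 69, 80, 87, 94]

Fragment lengths:
  1→4: 3 bp
  4→11: 7 bp
  11→23: 12 bp
  23→47: 24 bp
  47→57: 10 bp
  57→69: 12 bp
  69→80: 11 bp
  80→87: 7 bp
  87→94: 7 bp
  94→1 (wrap): 108-94+1 = 15 bp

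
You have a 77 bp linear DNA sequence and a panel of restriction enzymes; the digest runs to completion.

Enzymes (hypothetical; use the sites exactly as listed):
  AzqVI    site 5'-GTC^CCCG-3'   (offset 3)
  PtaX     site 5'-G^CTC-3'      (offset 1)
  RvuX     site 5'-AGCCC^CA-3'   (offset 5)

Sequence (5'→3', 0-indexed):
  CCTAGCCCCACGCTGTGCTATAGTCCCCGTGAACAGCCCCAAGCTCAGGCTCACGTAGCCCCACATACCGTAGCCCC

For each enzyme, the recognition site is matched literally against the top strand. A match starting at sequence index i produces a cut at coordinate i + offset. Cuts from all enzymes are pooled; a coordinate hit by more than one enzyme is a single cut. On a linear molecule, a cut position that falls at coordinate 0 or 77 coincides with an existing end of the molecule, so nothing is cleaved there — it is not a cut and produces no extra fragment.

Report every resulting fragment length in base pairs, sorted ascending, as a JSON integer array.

Scan for sites:
  AzqVI GTCCCCG/3: at [22] ⇒ [25]
  PtaX GCTC/1: at [42, 48] ⇒ [43, 49]
  RvuX AGCCCCA/5: at [3, 34, 56] ⇒ [8, 39, 61]

Pooled cuts: [8, 25, 39, 43, 49, 61]

Fragment lengths:
  [0,8): 8 bp
  [8,25): 17 bp
  [25,39): 14 bp
  [39,43): 4 bp
  [43,49): 6 bp
  [49,61): 12 bp
  [61,77): 16 bp

[4,6,8,12,14,16,17]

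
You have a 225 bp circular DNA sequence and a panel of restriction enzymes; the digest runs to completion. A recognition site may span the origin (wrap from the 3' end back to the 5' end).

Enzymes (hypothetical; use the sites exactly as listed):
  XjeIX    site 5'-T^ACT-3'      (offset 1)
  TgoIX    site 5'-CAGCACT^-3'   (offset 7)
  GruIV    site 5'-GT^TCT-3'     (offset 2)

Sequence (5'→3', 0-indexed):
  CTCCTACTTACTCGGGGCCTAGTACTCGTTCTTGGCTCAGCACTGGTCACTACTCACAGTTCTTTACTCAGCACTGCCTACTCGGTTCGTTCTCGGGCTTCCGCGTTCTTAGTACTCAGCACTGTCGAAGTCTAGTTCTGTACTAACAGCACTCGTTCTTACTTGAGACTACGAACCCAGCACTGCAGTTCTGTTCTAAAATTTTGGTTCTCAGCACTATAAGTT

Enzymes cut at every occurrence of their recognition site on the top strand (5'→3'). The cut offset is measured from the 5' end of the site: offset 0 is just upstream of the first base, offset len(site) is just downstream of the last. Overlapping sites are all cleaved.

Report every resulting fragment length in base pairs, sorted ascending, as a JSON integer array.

Per-enzyme occurrences:
  XjeIX TACT/1: at [4, 8, 22, 50, 64, 78, 112, 140, 159] ⇒ [5, 9, 23, 51, 65, 79, 113, 141, 160]
  TgoIX CAGCACT/7: at [37, 68, 116, 146, 177, 211] ⇒ [44, 75, 123, 153, 184, 218]
  GruIV GTTCT/2: at [27, 58, 88, 104, 134, 154, 187, 192, 206, 222] ⇒ [29, 60, 90, 106, 136, 156, 189, 194, 208, 224]

Pooled cuts: [5, 9, 23, 29, 44, 51, 60, 65, 75, 79, 90, 106, 113, 123, 136, 141, 153, 156, 160, 184, 189, 194, 208, 218, 224]

Fragment lengths:
  5→9: 4 bp
  9→23: 14 bp
  23→29: 6 bp
  29→44: 15 bp
  44→51: 7 bp
  51→60: 9 bp
  60→65: 5 bp
  65→75: 10 bp
  75→79: 4 bp
  79→90: 11 bp
  90→106: 16 bp
  106→113: 7 bp
  113→123: 10 bp
  123→136: 13 bp
  136→141: 5 bp
  141→153: 12 bp
  153→156: 3 bp
  156→160: 4 bp
  160→184: 24 bp
  184→189: 5 bp
  189→194: 5 bp
  194→208: 14 bp
  208→218: 10 bp
  218→224: 6 bp
  224→5 (wrap): 225-224+5 = 6 bp

[3,4,4,4,5,5,5,5,6,6,6,7,7,9,10,10,10,11,12,13,14,14,15,16,24]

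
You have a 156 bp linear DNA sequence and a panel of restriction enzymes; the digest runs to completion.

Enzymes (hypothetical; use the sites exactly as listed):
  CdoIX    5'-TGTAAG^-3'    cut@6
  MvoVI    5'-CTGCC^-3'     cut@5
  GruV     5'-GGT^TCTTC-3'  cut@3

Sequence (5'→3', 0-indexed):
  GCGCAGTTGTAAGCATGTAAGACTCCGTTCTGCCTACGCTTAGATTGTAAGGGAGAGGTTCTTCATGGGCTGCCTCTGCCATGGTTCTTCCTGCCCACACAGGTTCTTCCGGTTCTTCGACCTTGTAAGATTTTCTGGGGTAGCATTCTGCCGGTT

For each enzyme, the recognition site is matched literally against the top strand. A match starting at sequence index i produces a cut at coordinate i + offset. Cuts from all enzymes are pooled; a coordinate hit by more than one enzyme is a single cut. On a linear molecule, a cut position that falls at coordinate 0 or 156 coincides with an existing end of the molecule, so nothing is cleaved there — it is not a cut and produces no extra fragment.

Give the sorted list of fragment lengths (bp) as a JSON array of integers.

Per-enzyme occurrences:
  CdoIX (TGTAAG, off=6): starts [7, 15, 45, 123] → cuts [13, 21, 51, 129]
  MvoVI (CTGCC, off=5): starts [29, 69, 75, 90, 147] → cuts [34, 74, 80, 95, 152]
  GruV (GGTTCTTC, off=3): starts [56, 82, 101, 110] → cuts [59, 85, 104, 113]

All cut coordinates (distinct, sorted): [13, 21, 34, 51, 59, 74, 80, 85, 95, 104, 113, 129, 152]

Fragments:
  [0,13): 13 bp
  [13,21): 8 bp
  [21,34): 13 bp
  [34,51): 17 bp
  [51,59): 8 bp
  [59,74): 15 bp
  [74,80): 6 bp
  [80,85): 5 bp
  [85,95): 10 bp
  [95,104): 9 bp
  [104,113): 9 bp
  [113,129): 16 bp
  [129,152): 23 bp
  [152,156): 4 bp

[4,5,6,8,8,9,9,10,13,13,15,16,17,23]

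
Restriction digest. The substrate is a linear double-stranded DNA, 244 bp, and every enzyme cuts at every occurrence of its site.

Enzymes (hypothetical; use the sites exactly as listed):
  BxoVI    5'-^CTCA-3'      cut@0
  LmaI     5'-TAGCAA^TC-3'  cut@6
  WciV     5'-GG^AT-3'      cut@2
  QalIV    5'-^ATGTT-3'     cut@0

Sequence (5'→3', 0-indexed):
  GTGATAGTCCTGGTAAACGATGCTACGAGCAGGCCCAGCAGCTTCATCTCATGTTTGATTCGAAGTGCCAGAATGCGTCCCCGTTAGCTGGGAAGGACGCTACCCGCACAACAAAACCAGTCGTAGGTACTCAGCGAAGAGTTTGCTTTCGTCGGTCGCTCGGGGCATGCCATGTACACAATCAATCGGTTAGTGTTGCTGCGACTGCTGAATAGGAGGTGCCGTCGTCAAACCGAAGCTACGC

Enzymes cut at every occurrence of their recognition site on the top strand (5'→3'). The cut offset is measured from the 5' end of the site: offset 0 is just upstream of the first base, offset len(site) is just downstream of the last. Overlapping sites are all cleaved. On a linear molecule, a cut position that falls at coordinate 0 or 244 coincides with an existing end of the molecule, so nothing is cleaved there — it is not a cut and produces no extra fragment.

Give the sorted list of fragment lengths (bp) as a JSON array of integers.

[3,47,79,115]

Scan for sites:
  BxoVI CTCA/0: at [47, 129] ⇒ [47, 129]
  LmaI (TAGCAATC, off=6): no sites
  WciV (GGAT, off=2): no sites
  QalIV ATGTT/0: at [50] ⇒ [50]

All cut coordinates (distinct, sorted): [47, 50, 129]

Fragments:
  [0,47): 47 bp
  [47,50): 3 bp
  [50,129): 79 bp
  [129,244): 115 bp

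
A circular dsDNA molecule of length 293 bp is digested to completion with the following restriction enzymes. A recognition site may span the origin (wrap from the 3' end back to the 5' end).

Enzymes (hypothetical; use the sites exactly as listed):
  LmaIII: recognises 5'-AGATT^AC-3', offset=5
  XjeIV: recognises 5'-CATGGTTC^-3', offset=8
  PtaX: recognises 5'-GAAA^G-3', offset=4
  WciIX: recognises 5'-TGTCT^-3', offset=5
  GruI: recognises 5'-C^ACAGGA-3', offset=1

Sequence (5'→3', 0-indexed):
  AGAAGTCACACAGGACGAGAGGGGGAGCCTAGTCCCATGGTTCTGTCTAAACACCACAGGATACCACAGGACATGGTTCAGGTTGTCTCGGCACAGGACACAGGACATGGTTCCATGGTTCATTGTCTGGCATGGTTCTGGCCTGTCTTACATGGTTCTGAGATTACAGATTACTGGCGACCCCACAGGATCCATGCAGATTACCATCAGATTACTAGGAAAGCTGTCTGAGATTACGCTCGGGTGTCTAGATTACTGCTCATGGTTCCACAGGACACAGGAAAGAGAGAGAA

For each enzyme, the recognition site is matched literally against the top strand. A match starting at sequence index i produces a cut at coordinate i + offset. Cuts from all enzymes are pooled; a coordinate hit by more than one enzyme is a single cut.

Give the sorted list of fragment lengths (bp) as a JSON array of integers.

Per-enzyme occurrences:
  LmaIII AGATTAC/5: at [160, 167, 197, 208, 230, 249] ⇒ [165, 172, 202, 213, 235, 254]
  XjeIV CATGGTTC/8: at [35, 71, 105, 113, 130, 150, 260] ⇒ [43, 79, 113, 121, 138, 158, 268]
  PtaX GAAAG/4: at [218, 280, 290] ⇒ [1, 222, 284]
  WciIX TGTCT/5: at [43, 83, 123, 143, 224, 244] ⇒ [48, 88, 128, 148, 229, 249]
  GruI CACAGGA/1: at [8, 54, 64, 91, 98, 183, 268, 275] ⇒ [9, 55, 65, 92, 99, 184, 269, 276]

Pooled cuts: [1, 9, 43, 48, 55, 65, 79, 88, 92, 99, 113, 121, 128, 138, 148, 158, 165, 172, 184, 202, 213, 222, 229, 235, 249, 254, 268, 269, 276, 284]

Fragment lengths:
  1→9: 8 bp
  9→43: 34 bp
  43→48: 5 bp
  48→55: 7 bp
  55→65: 10 bp
  65→79: 14 bp
  79→88: 9 bp
  88→92: 4 bp
  92→99: 7 bp
  99→113: 14 bp
  113→121: 8 bp
  121→128: 7 bp
  128→138: 10 bp
  138→148: 10 bp
  148→158: 10 bp
  158→165: 7 bp
  165→172: 7 bp
  172→184: 12 bp
  184→202: 18 bp
  202→213: 11 bp
  213→222: 9 bp
  222→229: 7 bp
  229→235: 6 bp
  235→249: 14 bp
  249→254: 5 bp
  254→268: 14 bp
  268→269: 1 bp
  269→276: 7 bp
  276→284: 8 bp
  284→1 (wrap): 293-284+1 = 10 bp

[1,4,5,5,6,7,7,7,7,7,7,7,8,8,8,9,9,10,10,10,10,10,11,12,14,14,14,14,18,34]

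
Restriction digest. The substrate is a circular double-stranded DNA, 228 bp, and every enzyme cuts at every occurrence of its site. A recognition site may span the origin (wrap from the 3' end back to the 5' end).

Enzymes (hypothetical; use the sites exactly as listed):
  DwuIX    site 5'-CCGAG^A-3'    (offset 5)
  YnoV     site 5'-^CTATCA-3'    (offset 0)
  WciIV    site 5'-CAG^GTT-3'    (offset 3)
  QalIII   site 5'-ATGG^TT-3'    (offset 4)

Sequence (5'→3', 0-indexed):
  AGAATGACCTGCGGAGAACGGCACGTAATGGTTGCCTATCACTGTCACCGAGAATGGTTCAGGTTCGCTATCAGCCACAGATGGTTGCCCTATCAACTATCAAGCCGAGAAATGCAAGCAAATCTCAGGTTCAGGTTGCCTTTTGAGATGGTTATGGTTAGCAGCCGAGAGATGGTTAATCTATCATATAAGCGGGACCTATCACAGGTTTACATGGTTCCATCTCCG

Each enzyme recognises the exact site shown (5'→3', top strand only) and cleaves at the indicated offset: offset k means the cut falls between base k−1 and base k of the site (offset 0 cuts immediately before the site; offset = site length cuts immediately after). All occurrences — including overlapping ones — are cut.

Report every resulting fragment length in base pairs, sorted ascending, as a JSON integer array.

Per-enzyme occurrences:
  DwuIX CCGAGA/5: at [47, 104, 164, 225] ⇒ [2, 52, 109, 169]
  YnoV CTATCA/0: at [35, 67, 89, 96, 180, 198] ⇒ [35, 67, 89, 96, 180, 198]
  WciIV CAGGTT/3: at [59, 125, 131, 204] ⇒ [62, 128, 134, 207]
  QalIII ATGGTT/4: at [27, 53, 80, 147, 153, 171, 213] ⇒ [31, 57, 84, 151, 157, 175, 217]

All cut coordinates (distinct, sorted): [2, 31, 35, 52, 57, 62, 67, 84, 89, 96, 109, 128, 134, 151, 157, 169, 175, 180, 198, 207, 217]

Fragment lengths:
  2→31: 29 bp
  31→35: 4 bp
  35→52: 17 bp
  52→57: 5 bp
  57→62: 5 bp
  62→67: 5 bp
  67→84: 17 bp
  84→89: 5 bp
  89→96: 7 bp
  96→109: 13 bp
  109→128: 19 bp
  128→134: 6 bp
  134→151: 17 bp
  151→157: 6 bp
  157→169: 12 bp
  169→175: 6 bp
  175→180: 5 bp
  180→198: 18 bp
  198→207: 9 bp
  207→217: 10 bp
  217→2 (wrap): 228-217+2 = 13 bp

[4,5,5,5,5,5,6,6,6,7,9,10,12,13,13,17,17,17,18,19,29]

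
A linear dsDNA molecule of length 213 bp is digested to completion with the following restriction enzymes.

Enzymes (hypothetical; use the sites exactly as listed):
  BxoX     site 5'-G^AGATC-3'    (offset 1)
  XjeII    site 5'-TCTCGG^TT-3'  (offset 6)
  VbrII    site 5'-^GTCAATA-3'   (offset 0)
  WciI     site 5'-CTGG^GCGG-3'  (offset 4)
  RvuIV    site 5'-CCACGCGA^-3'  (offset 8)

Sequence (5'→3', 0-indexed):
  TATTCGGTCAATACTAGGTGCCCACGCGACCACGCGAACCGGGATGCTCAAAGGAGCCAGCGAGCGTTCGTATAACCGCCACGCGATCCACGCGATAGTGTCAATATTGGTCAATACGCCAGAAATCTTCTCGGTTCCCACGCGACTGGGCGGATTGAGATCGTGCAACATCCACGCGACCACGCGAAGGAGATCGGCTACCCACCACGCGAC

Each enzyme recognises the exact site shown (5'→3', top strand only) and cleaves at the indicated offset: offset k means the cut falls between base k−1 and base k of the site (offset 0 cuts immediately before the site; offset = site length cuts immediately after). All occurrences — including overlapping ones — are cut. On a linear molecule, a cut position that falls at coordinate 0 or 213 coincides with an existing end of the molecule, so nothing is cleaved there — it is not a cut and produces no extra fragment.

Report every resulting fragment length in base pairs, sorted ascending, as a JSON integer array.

[1,3,4,4,6,8,8,8,9,10,11,22,22,23,25,49]

Per-enzyme occurrences:
  BxoX (GAGATC, off=1): starts [156, 189] → cuts [157, 190]
  XjeII (TCTCGGTT, off=6): starts [128] → cuts [134]
  VbrII (GTCAATA, off=0): starts [6, 99, 109] → cuts [6, 99, 109]
  WciI (CTGGGCGG, off=4): starts [145] → cuts [149]
  RvuIV (CCACGCGA, off=8): starts [21, 29, 78, 87, 137, 171, 179, 204] → cuts [29, 37, 86, 95, 145, 179, 187, 212]

All cut coordinates (distinct, sorted): [6, 29, 37, 86, 95, 99, 109, 134, 145, 149, 157, 179, 187, 190, 212]

Fragment lengths:
  [0,6): 6 bp
  [6,29): 23 bp
  [29,37): 8 bp
  [37,86): 49 bp
  [86,95): 9 bp
  [95,99): 4 bp
  [99,109): 10 bp
  [109,134): 25 bp
  [134,145): 11 bp
  [145,149): 4 bp
  [149,157): 8 bp
  [157,179): 22 bp
  [179,187): 8 bp
  [187,190): 3 bp
  [190,212): 22 bp
  [212,213): 1 bp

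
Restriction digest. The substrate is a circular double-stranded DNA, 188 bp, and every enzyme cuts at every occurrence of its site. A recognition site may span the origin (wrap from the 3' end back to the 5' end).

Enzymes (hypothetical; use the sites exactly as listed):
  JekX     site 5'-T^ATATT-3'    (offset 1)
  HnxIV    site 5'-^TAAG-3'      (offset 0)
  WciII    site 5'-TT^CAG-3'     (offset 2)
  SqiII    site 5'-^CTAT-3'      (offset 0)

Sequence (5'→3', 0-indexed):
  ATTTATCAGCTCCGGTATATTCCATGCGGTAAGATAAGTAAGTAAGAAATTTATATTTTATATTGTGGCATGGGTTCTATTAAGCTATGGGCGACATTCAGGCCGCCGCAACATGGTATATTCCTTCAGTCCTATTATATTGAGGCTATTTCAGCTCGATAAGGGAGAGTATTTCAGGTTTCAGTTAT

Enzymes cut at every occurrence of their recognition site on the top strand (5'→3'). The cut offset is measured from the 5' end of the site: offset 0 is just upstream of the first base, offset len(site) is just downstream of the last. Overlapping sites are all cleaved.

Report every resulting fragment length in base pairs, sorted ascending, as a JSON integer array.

[4,4,4,4,5,5,5,5,6,7,7,8,9,9,10,13,14,15,17,18,19]

Scan for sites:
  JekX (TATATT, off=1): starts [15, 51, 58, 116, 135, 185] → cuts [16, 52, 59, 117, 136, 186]
  HnxIV (TAAG, off=0): starts [29, 34, 38, 42, 80, 159] → cuts [29, 34, 38, 42, 80, 159]
  WciII (TTCAG, off=2): starts [96, 124, 149, 172, 179] → cuts [98, 126, 151, 174, 181]
  SqiII (CTAT, off=0): starts [76, 84, 131, 145] → cuts [76, 84, 131, 145]

Pooled cuts: [16, 29, 34, 38, 42, 52, 59, 76, 80, 84, 98, 117, 126, 131, 136, 145, 151, 159, 174, 181, 186]

Fragments:
  16→29: 13 bp
  29→34: 5 bp
  34→38: 4 bp
  38→42: 4 bp
  42→52: 10 bp
  52→59: 7 bp
  59→76: 17 bp
  76→80: 4 bp
  80→84: 4 bp
  84→98: 14 bp
  98→117: 19 bp
  117→126: 9 bp
  126→131: 5 bp
  131→136: 5 bp
  136→145: 9 bp
  145→151: 6 bp
  151→159: 8 bp
  159→174: 15 bp
  174→181: 7 bp
  181→186: 5 bp
  186→16 (wrap): 188-186+16 = 18 bp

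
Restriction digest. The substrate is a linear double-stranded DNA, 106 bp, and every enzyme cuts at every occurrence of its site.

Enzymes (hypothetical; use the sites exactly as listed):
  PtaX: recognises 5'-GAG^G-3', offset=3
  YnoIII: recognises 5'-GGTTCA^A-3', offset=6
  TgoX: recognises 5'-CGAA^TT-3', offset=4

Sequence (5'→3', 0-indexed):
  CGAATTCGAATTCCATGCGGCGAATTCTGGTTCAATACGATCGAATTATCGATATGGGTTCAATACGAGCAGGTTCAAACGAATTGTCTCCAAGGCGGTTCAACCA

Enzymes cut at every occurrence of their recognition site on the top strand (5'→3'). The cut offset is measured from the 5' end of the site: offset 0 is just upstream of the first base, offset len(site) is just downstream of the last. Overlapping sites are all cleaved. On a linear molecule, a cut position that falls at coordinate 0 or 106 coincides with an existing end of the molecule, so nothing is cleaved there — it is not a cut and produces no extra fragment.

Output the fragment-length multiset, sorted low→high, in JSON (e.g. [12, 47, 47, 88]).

[4,4,6,6,10,11,14,15,17,19]

Site scan:
  PtaX (GAGG, off=3): no sites
  YnoIII (GGTTCAA, off=6): starts [28, 56, 71, 96] → cuts [34, 62, 77, 102]
  TgoX (CGAATT, off=4): starts [0, 6, 20, 41, 79] → cuts [4, 10, 24, 45, 83]

Pooled cuts: [4, 10, 24, 34, 45, 62, 77, 83, 102]

Fragment lengths:
  [0,4): 4 bp
  [4,10): 6 bp
  [10,24): 14 bp
  [24,34): 10 bp
  [34,45): 11 bp
  [45,62): 17 bp
  [62,77): 15 bp
  [77,83): 6 bp
  [83,102): 19 bp
  [102,106): 4 bp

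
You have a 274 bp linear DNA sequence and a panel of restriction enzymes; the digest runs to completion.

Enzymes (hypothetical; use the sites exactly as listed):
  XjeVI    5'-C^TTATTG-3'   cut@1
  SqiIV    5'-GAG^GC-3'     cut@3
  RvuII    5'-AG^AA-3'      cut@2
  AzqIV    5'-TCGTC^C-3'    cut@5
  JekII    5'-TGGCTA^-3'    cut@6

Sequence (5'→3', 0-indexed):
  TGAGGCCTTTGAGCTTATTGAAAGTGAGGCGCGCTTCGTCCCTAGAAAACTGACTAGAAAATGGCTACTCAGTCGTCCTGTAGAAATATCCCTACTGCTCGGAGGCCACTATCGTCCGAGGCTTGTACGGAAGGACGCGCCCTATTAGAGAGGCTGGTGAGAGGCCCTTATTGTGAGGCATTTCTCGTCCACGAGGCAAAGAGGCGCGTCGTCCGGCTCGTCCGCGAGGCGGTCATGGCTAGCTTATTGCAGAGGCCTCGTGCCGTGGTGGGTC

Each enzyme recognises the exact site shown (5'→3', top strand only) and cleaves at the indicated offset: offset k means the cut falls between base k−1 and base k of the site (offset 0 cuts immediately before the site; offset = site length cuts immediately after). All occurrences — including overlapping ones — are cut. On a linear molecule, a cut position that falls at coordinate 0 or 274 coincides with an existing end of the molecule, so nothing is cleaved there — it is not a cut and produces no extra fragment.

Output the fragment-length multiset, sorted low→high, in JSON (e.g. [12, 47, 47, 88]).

Per-enzyme occurrences:
  XjeVI CTTATTG/1: at [13, 166, 242] ⇒ [14, 167, 243]
  SqiIV GAGGC/3: at [1, 25, 101, 117, 149, 160, 174, 192, 200, 225, 251] ⇒ [4, 28, 104, 120, 152, 163, 177, 195, 203, 228, 254]
  RvuII AGAA/2: at [43, 55, 81] ⇒ [45, 57, 83]
  AzqIV TCGTCC/5: at [35, 72, 111, 184, 208, 217] ⇒ [40, 77, 116, 189, 213, 222]
  JekII TGGCTA/6: at [61, 235] ⇒ [67, 241]

Pooled cuts: [4, 14, 28, 40, 45, 57, 67, 77, 83, 104, 116, 120, 152, 163, 167, 177, 189, 195, 203, 213, 222, 228, 241, 243, 254]

Fragments:
  [0,4): 4 bp
  [4,14): 10 bp
  [14,28): 14 bp
  [28,40): 12 bp
  [40,45): 5 bp
  [45,57): 12 bp
  [57,67): 10 bp
  [67,77): 10 bp
  [77,83): 6 bp
  [83,104): 21 bp
  [104,116): 12 bp
  [116,120): 4 bp
  [120,152): 32 bp
  [152,163): 11 bp
  [163,167): 4 bp
  [167,177): 10 bp
  [177,189): 12 bp
  [189,195): 6 bp
  [195,203): 8 bp
  [203,213): 10 bp
  [213,222): 9 bp
  [222,228): 6 bp
  [228,241): 13 bp
  [241,243): 2 bp
  [243,254): 11 bp
  [254,274): 20 bp

[2,4,4,4,5,6,6,6,8,9,10,10,10,10,10,11,11,12,12,12,12,13,14,20,21,32]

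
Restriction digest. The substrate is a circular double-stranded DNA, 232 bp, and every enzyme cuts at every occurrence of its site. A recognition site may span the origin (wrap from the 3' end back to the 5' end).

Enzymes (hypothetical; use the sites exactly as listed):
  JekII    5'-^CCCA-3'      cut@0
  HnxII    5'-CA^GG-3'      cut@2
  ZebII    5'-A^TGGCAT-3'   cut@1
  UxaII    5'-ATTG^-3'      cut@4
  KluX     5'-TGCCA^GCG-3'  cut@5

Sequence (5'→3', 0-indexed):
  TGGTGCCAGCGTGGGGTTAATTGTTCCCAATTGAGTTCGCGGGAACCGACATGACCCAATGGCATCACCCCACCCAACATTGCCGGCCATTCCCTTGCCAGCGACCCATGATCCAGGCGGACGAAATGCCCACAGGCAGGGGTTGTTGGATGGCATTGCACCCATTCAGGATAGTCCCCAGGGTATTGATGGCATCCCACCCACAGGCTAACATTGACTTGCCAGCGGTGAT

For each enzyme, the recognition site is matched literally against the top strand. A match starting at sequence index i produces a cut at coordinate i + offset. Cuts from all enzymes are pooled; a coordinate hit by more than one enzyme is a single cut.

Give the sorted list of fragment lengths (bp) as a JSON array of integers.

[1,2,2,4,4,4,4,4,5,6,6,6,6,8,8,8,8,8,8,9,10,10,11,11,12,13,15,18,21]

Per-enzyme occurrences:
  JekII CCCA/0: at [25, 54, 68, 72, 104, 128, 160, 176, 195, 199] ⇒ [25, 54, 68, 72, 104, 128, 160, 176, 195, 199]
  HnxII CAGG/2: at [113, 132, 136, 166, 178, 203] ⇒ [115, 134, 138, 168, 180, 205]
  ZebII ATGGCAT/1: at [58, 149, 188] ⇒ [59, 150, 189]
  UxaII ATTG/4: at [19, 29, 78, 154, 184, 212, 230] ⇒ [2, 23, 33, 82, 158, 188, 216]
  KluX TGCCAGCG/5: at [3, 95, 219] ⇒ [8, 100, 224]

Pooled cuts: [2, 8, 23, 25, 33, 54, 59, 68, 72, 82, 100, 104, 115, 128, 134, 138, 150, 158, 160, 168, 176, 180, 188, 189, 195, 199, 205, 216, 224]

Fragment lengths:
  2→8: 6 bp
  8→23: 15 bp
  23→25: 2 bp
  25→33: 8 bp
  33→54: 21 bp
  54→59: 5 bp
  59→68: 9 bp
  68→72: 4 bp
  72→82: 10 bp
  82→100: 18 bp
  100→104: 4 bp
  104→115: 11 bp
  115→128: 13 bp
  128→134: 6 bp
  134→138: 4 bp
  138→150: 12 bp
  150→158: 8 bp
  158→160: 2 bp
  160→168: 8 bp
  168→176: 8 bp
  176→180: 4 bp
  180→188: 8 bp
  188→189: 1 bp
  189→195: 6 bp
  195→199: 4 bp
  199→205: 6 bp
  205→216: 11 bp
  216→224: 8 bp
  224→2 (wrap): 232-224+2 = 10 bp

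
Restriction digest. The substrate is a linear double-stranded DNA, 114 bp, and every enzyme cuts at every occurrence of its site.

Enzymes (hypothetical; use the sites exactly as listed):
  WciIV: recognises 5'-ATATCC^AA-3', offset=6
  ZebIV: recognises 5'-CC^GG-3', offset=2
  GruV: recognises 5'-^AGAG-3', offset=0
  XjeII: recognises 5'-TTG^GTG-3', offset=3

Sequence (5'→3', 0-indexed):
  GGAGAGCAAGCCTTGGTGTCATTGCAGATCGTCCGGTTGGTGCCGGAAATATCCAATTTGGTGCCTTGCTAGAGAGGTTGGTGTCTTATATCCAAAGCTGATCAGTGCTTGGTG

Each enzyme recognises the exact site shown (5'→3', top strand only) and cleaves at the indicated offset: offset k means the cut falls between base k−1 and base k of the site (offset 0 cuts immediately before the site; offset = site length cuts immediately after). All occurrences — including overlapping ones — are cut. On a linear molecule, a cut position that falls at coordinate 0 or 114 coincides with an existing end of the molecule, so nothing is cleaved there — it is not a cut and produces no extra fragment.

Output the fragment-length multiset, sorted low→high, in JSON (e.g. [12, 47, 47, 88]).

Per-enzyme occurrences:
  WciIV (ATATCCAA, off=6): starts [48, 87] → cuts [54, 93]
  ZebIV (CCGG, off=2): starts [32, 42] → cuts [34, 44]
  GruV (AGAG, off=0): starts [2, 70, 72] → cuts [2, 70, 72]
  XjeII (TTGGTG, off=3): starts [12, 36, 57, 77, 108] → cuts [15, 39, 60, 80, 111]

All cut coordinates (distinct, sorted): [2, 15, 34, 39, 44, 54, 60, 70, 72, 80, 93, 111]

Fragments:
  [0,2): 2 bp
  [2,15): 13 bp
  [15,34): 19 bp
  [34,39): 5 bp
  [39,44): 5 bp
  [44,54): 10 bp
  [54,60): 6 bp
  [60,70): 10 bp
  [70,72): 2 bp
  [72,80): 8 bp
  [80,93): 13 bp
  [93,111): 18 bp
  [111,114): 3 bp

[2,2,3,5,5,6,8,10,10,13,13,18,19]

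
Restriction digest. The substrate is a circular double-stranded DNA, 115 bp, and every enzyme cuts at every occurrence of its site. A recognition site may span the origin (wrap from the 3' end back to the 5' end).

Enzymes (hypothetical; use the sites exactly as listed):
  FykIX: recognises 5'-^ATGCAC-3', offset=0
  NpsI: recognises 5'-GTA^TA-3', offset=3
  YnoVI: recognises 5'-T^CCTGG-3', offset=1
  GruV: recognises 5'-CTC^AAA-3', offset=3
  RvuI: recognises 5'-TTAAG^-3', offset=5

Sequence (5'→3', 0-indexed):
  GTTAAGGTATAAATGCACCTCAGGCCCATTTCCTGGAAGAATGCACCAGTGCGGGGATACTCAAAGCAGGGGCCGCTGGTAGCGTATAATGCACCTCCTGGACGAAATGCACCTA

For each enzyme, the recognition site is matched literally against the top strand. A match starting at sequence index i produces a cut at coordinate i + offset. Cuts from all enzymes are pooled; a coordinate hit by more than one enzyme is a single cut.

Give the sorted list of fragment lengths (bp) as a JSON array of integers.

[2,3,3,8,9,10,15,19,22,24]

Per-enzyme occurrences:
  FykIX ATGCAC/0: at [12, 40, 88, 106] ⇒ [12, 40, 88, 106]
  NpsI GTATA/3: at [6, 83] ⇒ [9, 86]
  YnoVI TCCTGG/1: at [30, 95] ⇒ [31, 96]
  GruV CTCAAA/3: at [59] ⇒ [62]
  RvuI TTAAG/5: at [1] ⇒ [6]

Pooled cuts: [6, 9, 12, 31, 40, 62, 86, 88, 96, 106]

Fragments:
  6→9: 3 bp
  9→12: 3 bp
  12→31: 19 bp
  31→40: 9 bp
  40→62: 22 bp
  62→86: 24 bp
  86→88: 2 bp
  88→96: 8 bp
  96→106: 10 bp
  106→6 (wrap): 115-106+6 = 15 bp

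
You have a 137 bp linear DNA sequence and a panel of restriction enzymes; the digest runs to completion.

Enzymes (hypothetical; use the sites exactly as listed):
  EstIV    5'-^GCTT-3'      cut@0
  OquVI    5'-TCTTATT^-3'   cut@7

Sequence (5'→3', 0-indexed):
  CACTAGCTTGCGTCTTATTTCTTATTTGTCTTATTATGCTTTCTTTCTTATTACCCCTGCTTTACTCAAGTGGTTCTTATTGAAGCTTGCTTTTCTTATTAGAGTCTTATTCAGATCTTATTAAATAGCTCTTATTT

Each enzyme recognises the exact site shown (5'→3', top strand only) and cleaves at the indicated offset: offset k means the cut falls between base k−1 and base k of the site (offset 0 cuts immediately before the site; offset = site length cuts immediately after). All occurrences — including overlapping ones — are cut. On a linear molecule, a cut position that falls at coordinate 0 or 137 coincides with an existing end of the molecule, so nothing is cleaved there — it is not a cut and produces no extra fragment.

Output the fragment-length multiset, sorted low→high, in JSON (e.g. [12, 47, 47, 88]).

[1,2,3,4,5,6,7,9,11,11,12,14,14,15,23]

Scan for sites:
  EstIV GCTT/0: at [5, 37, 58, 84, 88] ⇒ [5, 37, 58, 84, 88]
  OquVI TCTTATT/7: at [12, 19, 28, 45, 74, 93, 104, 115, 129] ⇒ [19, 26, 35, 52, 81, 100, 111, 122, 136]

Pooled cuts: [5, 19, 26, 35, 37, 52, 58, 81, 84, 88, 100, 111, 122, 136]

Fragments:
  [0,5): 5 bp
  [5,19): 14 bp
  [19,26): 7 bp
  [26,35): 9 bp
  [35,37): 2 bp
  [37,52): 15 bp
  [52,58): 6 bp
  [58,81): 23 bp
  [81,84): 3 bp
  [84,88): 4 bp
  [88,100): 12 bp
  [100,111): 11 bp
  [111,122): 11 bp
  [122,136): 14 bp
  [136,137): 1 bp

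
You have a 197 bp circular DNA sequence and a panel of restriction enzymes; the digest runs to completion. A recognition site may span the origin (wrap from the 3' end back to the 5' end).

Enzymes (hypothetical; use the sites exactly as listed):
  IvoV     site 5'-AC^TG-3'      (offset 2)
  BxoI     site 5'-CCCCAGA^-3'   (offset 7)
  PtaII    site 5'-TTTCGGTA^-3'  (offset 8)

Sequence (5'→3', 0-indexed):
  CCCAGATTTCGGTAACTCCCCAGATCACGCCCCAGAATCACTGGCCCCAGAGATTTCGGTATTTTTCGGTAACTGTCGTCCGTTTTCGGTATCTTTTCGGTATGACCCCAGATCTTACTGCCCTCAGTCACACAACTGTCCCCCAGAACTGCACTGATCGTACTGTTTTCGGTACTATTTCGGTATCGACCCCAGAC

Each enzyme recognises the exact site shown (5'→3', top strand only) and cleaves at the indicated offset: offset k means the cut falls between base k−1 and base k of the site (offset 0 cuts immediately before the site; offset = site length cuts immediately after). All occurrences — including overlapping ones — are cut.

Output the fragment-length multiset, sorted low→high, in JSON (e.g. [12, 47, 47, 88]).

Scan for sites:
  IvoV (ACTG, off=2): starts [39, 71, 116, 134, 147, 152, 161] → cuts [41, 73, 118, 136, 149, 154, 163]
  BxoI (CCCCAGA, off=7): starts [17, 29, 44, 105, 140, 189, 196] → cuts [6, 24, 36, 51, 112, 147, 196]
  PtaII (TTTCGGTA, off=8): starts [6, 53, 63, 83, 94, 166, 177] → cuts [14, 61, 71, 91, 102, 174, 185]

Pooled cuts: [6, 14, 24, 36, 41, 51, 61, 71, 73, 91, 102, 112, 118, 136, 147, 149, 154, 163, 174, 185, 196]

Fragments:
  6→14: 8 bp
  14→24: 10 bp
  24→36: 12 bp
  36→41: 5 bp
  41→51: 10 bp
  51→61: 10 bp
  61→71: 10 bp
  71→73: 2 bp
  73→91: 18 bp
  91→102: 11 bp
  102→112: 10 bp
  112→118: 6 bp
  118→136: 18 bp
  136→147: 11 bp
  147→149: 2 bp
  149→154: 5 bp
  154→163: 9 bp
  163→174: 11 bp
  174→185: 11 bp
  185→196: 11 bp
  196→6 (wrap): 197-196+6 = 7 bp

[2,2,5,5,6,7,8,9,10,10,10,10,10,11,11,11,11,11,12,18,18]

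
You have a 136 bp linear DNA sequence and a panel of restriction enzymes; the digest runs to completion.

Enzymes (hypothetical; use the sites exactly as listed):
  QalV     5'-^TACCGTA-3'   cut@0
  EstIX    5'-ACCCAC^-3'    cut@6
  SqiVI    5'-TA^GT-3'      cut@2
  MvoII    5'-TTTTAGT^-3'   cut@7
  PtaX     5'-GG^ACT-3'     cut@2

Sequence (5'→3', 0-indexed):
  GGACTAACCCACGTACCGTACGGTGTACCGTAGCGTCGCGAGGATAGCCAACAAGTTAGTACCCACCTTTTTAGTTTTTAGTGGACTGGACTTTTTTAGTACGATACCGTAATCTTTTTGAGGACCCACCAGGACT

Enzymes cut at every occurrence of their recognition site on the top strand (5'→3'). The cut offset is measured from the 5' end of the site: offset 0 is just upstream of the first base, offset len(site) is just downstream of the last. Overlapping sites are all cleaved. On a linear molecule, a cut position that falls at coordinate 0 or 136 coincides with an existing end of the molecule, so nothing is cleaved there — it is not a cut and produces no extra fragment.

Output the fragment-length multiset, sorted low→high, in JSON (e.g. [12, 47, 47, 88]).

[1,2,2,2,2,2,3,4,4,5,5,7,8,9,10,12,25,33]

Per-enzyme occurrences:
  QalV TACCGTA/0: at [13, 25, 104] ⇒ [13, 25, 104]
  EstIX ACCCAC/6: at [6, 60, 123] ⇒ [12, 66, 129]
  SqiVI TAGT/2: at [56, 71, 78, 96] ⇒ [58, 73, 80, 98]
  MvoII TTTTAGT/7: at [68, 75, 93] ⇒ [75, 82, 100]
  PtaX GGACT/2: at [0, 82, 87, 131] ⇒ [2, 84, 89, 133]

All cut coordinates (distinct, sorted): [2, 12, 13, 25, 58, 66, 73, 75, 80, 82, 84, 89, 98, 100, 104, 129, 133]

Fragments:
  [0,2): 2 bp
  [2,12): 10 bp
  [12,13): 1 bp
  [13,25): 12 bp
  [25,58): 33 bp
  [58,66): 8 bp
  [66,73): 7 bp
  [73,75): 2 bp
  [75,80): 5 bp
  [80,82): 2 bp
  [82,84): 2 bp
  [84,89): 5 bp
  [89,98): 9 bp
  [98,100): 2 bp
  [100,104): 4 bp
  [104,129): 25 bp
  [129,133): 4 bp
  [133,136): 3 bp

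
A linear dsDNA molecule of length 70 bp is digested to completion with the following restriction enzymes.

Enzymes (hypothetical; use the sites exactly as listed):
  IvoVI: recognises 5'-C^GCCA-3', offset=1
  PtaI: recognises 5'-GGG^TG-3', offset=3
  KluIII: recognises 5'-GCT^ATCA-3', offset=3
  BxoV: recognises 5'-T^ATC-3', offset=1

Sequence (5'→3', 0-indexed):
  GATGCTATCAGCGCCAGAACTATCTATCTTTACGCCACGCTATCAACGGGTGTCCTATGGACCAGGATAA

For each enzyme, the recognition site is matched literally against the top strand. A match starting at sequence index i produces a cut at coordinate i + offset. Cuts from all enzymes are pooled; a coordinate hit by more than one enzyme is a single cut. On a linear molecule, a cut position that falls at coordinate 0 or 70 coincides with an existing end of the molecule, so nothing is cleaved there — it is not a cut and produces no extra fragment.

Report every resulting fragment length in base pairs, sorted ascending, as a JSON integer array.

Scan for sites:
  IvoVI (CGCCA, off=1): starts [11, 32] → cuts [12, 33]
  PtaI (GGGTG, off=3): starts [47] → cuts [50]
  KluIII (GCTATCA, off=3): starts [3, 38] → cuts [6, 41]
  BxoV (TATC, off=1): starts [5, 20, 24, 40] → cuts [6, 21, 25, 41]

Pooled cuts: [6, 12, 21, 25, 33, 41, 50]

Fragments:
  [0,6): 6 bp
  [6,12): 6 bp
  [12,21): 9 bp
  [21,25): 4 bp
  [25,33): 8 bp
  [33,41): 8 bp
  [41,50): 9 bp
  [50,70): 20 bp

[4,6,6,8,8,9,9,20]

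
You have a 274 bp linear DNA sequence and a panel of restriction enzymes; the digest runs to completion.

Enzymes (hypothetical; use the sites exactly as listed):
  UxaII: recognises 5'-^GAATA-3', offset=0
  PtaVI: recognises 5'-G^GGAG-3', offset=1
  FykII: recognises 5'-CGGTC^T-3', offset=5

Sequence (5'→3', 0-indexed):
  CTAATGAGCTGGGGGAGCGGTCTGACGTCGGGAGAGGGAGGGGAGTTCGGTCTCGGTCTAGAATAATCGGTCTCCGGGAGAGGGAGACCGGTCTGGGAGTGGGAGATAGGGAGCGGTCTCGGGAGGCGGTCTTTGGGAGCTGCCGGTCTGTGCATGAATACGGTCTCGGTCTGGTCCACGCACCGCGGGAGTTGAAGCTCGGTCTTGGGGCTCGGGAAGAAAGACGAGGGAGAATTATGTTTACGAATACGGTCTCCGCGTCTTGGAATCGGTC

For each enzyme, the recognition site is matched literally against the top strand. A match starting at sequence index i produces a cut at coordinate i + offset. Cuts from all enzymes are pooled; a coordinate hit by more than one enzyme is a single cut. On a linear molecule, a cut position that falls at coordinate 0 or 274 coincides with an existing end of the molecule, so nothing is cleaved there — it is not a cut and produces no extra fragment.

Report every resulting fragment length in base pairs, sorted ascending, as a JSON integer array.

[2,2,3,4,4,5,6,6,6,6,6,7,8,8,9,9,10,10,10,11,11,12,13,13,16,16,17,20,24]

Site scan:
  UxaII GAATA/0: at [60, 155, 244] ⇒ [60, 155, 244]
  PtaVI GGGAG/1: at [12, 29, 35, 40, 75, 81, 94, 100, 108, 120, 134, 186, 227] ⇒ [13, 30, 36, 41, 76, 82, 95, 101, 109, 121, 135, 187, 228]
  FykII CGGTCT/5: at [17, 47, 53, 67, 88, 113, 126, 143, 160, 166, 199, 249] ⇒ [22, 52, 58, 72, 93, 118, 131, 148, 165, 171, 204, 254]

Pooled cuts: [13, 22, 30, 36, 41, 52, 58, 60, 72, 76, 82, 93, 95, 101, 109, 118, 121, 131, 135, 148, 155, 165, 171, 187, 204, 228, 244, 254]

Fragment lengths:
  [0,13): 13 bp
  [13,22): 9 bp
  [22,30): 8 bp
  [30,36): 6 bp
  [36,41): 5 bp
  [41,52): 11 bp
  [52,58): 6 bp
  [58,60): 2 bp
  [60,72): 12 bp
  [72,76): 4 bp
  [76,82): 6 bp
  [82,93): 11 bp
  [93,95): 2 bp
  [95,101): 6 bp
  [101,109): 8 bp
  [109,118): 9 bp
  [118,121): 3 bp
  [121,131): 10 bp
  [131,135): 4 bp
  [135,148): 13 bp
  [148,155): 7 bp
  [155,165): 10 bp
  [165,171): 6 bp
  [171,187): 16 bp
  [187,204): 17 bp
  [204,228): 24 bp
  [228,244): 16 bp
  [244,254): 10 bp
  [254,274): 20 bp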